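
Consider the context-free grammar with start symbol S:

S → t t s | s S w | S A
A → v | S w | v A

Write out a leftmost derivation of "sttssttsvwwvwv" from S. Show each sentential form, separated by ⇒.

S ⇒ SA ⇒ sSwA ⇒ sSAwA ⇒ sSAAwA ⇒ sttsAAwA ⇒ sttsSwAwA ⇒ sttssSwwAwA ⇒ sttssSAwwAwA ⇒ sttssttsAwwAwA ⇒ sttssttsvwwAwA ⇒ sttssttsvwwvwA ⇒ sttssttsvwwvwv

S ⇒ SA   [S → S A]
SA ⇒ sSwA   [S → s S w]
sSwA ⇒ sSAwA   [S → S A]
sSAwA ⇒ sSAAwA   [S → S A]
sSAAwA ⇒ sttsAAwA   [S → t t s]
sttsAAwA ⇒ sttsSwAwA   [A → S w]
sttsSwAwA ⇒ sttssSwwAwA   [S → s S w]
sttssSwwAwA ⇒ sttssSAwwAwA   [S → S A]
sttssSAwwAwA ⇒ sttssttsAwwAwA   [S → t t s]
sttssttsAwwAwA ⇒ sttssttsvwwAwA   [A → v]
sttssttsvwwAwA ⇒ sttssttsvwwvwA   [A → v]
sttssttsvwwvwA ⇒ sttssttsvwwvwv   [A → v]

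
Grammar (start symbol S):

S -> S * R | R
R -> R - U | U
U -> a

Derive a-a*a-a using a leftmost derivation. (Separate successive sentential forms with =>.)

S => S*R => R*R => R-U*R => U-U*R => a-U*R => a-a*R => a-a*R-U => a-a*U-U => a-a*a-U => a-a*a-a

S => S*R   [S -> S * R]
S*R => R*R   [S -> R]
R*R => R-U*R   [R -> R - U]
R-U*R => U-U*R   [R -> U]
U-U*R => a-U*R   [U -> a]
a-U*R => a-a*R   [U -> a]
a-a*R => a-a*R-U   [R -> R - U]
a-a*R-U => a-a*U-U   [R -> U]
a-a*U-U => a-a*a-U   [U -> a]
a-a*a-U => a-a*a-a   [U -> a]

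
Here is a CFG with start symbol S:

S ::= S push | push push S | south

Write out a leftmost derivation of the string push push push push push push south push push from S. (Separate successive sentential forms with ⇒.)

S ⇒ S push   [S ::= S push]
S push ⇒ push push S push   [S ::= push push S]
push push S push ⇒ push push push push S push   [S ::= push push S]
push push push push S push ⇒ push push push push S push push   [S ::= S push]
push push push push S push push ⇒ push push push push push push S push push   [S ::= push push S]
push push push push push push S push push ⇒ push push push push push push south push push   [S ::= south]

S ⇒ S push ⇒ push push S push ⇒ push push push push S push ⇒ push push push push S push push ⇒ push push push push push push S push push ⇒ push push push push push push south push push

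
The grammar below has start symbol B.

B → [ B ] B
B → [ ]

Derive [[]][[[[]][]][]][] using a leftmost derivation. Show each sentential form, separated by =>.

B => [B]B => [[]]B => [[]][B]B => [[]][[B]B]B => [[]][[[B]B]B]B => [[]][[[[]]B]B]B => [[]][[[[]][]]B]B => [[]][[[[]][]][]]B => [[]][[[[]][]][]][]

B => [B]B   [B → [ B ] B]
[B]B => [[]]B   [B → [ ]]
[[]]B => [[]][B]B   [B → [ B ] B]
[[]][B]B => [[]][[B]B]B   [B → [ B ] B]
[[]][[B]B]B => [[]][[[B]B]B]B   [B → [ B ] B]
[[]][[[B]B]B]B => [[]][[[[]]B]B]B   [B → [ ]]
[[]][[[[]]B]B]B => [[]][[[[]][]]B]B   [B → [ ]]
[[]][[[[]][]]B]B => [[]][[[[]][]][]]B   [B → [ ]]
[[]][[[[]][]][]]B => [[]][[[[]][]][]][]   [B → [ ]]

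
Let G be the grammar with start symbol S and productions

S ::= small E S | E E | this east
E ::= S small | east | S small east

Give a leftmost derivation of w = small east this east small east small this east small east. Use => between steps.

S => E E   [S ::= E E]
E E => S small E   [E ::= S small]
S small E => small E S small E   [S ::= small E S]
small E S small E => small S small S small E   [E ::= S small]
small S small S small E => small E E small S small E   [S ::= E E]
small E E small S small E => small east E small S small E   [E ::= east]
small east E small S small E => small east S small east small S small E   [E ::= S small east]
small east S small east small S small E => small east this east small east small S small E   [S ::= this east]
small east this east small east small S small E => small east this east small east small this east small E   [S ::= this east]
small east this east small east small this east small E => small east this east small east small this east small east   [E ::= east]

S => E E => S small E => small E S small E => small S small S small E => small E E small S small E => small east E small S small E => small east S small east small S small E => small east this east small east small S small E => small east this east small east small this east small E => small east this east small east small this east small east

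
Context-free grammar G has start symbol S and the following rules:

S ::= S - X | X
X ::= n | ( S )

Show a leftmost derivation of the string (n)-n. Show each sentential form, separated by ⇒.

S ⇒ S-X ⇒ X-X ⇒ (S)-X ⇒ (X)-X ⇒ (n)-X ⇒ (n)-n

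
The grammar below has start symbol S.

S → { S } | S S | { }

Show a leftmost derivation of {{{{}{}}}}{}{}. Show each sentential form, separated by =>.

S => SS => SSS => {S}SS => {{S}}SS => {{{S}}}SS => {{{SS}}}SS => {{{{}S}}}SS => {{{{}{}}}}SS => {{{{}{}}}}{}S => {{{{}{}}}}{}{}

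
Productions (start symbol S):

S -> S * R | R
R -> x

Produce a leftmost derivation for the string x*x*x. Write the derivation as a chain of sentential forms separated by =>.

S=>S*R=>S*R*R=>R*R*R=>x*R*R=>x*x*R=>x*x*x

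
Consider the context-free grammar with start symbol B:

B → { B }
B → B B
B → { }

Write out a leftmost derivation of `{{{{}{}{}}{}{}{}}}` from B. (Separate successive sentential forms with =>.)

B => {B} => {{B}} => {{BB}} => {{BBB}} => {{BBBB}} => {{{B}BBB}} => {{{BB}BBB}} => {{{BBB}BBB}} => {{{{}BB}BBB}} => {{{{}{}B}BBB}} => {{{{}{}{}}BBB}} => {{{{}{}{}}{}BB}} => {{{{}{}{}}{}{}B}} => {{{{}{}{}}{}{}{}}}

B => {B}   [B → { B }]
{B} => {{B}}   [B → { B }]
{{B}} => {{BB}}   [B → B B]
{{BB}} => {{BBB}}   [B → B B]
{{BBB}} => {{BBBB}}   [B → B B]
{{BBBB}} => {{{B}BBB}}   [B → { B }]
{{{B}BBB}} => {{{BB}BBB}}   [B → B B]
{{{BB}BBB}} => {{{BBB}BBB}}   [B → B B]
{{{BBB}BBB}} => {{{{}BB}BBB}}   [B → { }]
{{{{}BB}BBB}} => {{{{}{}B}BBB}}   [B → { }]
{{{{}{}B}BBB}} => {{{{}{}{}}BBB}}   [B → { }]
{{{{}{}{}}BBB}} => {{{{}{}{}}{}BB}}   [B → { }]
{{{{}{}{}}{}BB}} => {{{{}{}{}}{}{}B}}   [B → { }]
{{{{}{}{}}{}{}B}} => {{{{}{}{}}{}{}{}}}   [B → { }]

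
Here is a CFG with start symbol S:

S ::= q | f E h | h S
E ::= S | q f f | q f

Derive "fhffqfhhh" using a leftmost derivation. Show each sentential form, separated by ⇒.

S ⇒ fEh   [S ::= f E h]
fEh ⇒ fSh   [E ::= S]
fSh ⇒ fhSh   [S ::= h S]
fhSh ⇒ fhfEhh   [S ::= f E h]
fhfEhh ⇒ fhfShh   [E ::= S]
fhfShh ⇒ fhffEhhh   [S ::= f E h]
fhffEhhh ⇒ fhffqfhhh   [E ::= q f]

S ⇒ fEh ⇒ fSh ⇒ fhSh ⇒ fhfEhh ⇒ fhfShh ⇒ fhffEhhh ⇒ fhffqfhhh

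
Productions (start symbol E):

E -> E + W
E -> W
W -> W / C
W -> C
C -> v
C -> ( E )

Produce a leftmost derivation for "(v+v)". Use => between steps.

E=>W=>C=>(E)=>(E+W)=>(W+W)=>(C+W)=>(v+W)=>(v+C)=>(v+v)

E => W   [E -> W]
W => C   [W -> C]
C => (E)   [C -> ( E )]
(E) => (E+W)   [E -> E + W]
(E+W) => (W+W)   [E -> W]
(W+W) => (C+W)   [W -> C]
(C+W) => (v+W)   [C -> v]
(v+W) => (v+C)   [W -> C]
(v+C) => (v+v)   [C -> v]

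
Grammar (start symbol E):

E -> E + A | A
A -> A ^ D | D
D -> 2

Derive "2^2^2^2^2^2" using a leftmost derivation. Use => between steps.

E => A   [E -> A]
A => A^D   [A -> A ^ D]
A^D => A^D^D   [A -> A ^ D]
A^D^D => A^D^D^D   [A -> A ^ D]
A^D^D^D => A^D^D^D^D   [A -> A ^ D]
A^D^D^D^D => A^D^D^D^D^D   [A -> A ^ D]
A^D^D^D^D^D => D^D^D^D^D^D   [A -> D]
D^D^D^D^D^D => 2^D^D^D^D^D   [D -> 2]
2^D^D^D^D^D => 2^2^D^D^D^D   [D -> 2]
2^2^D^D^D^D => 2^2^2^D^D^D   [D -> 2]
2^2^2^D^D^D => 2^2^2^2^D^D   [D -> 2]
2^2^2^2^D^D => 2^2^2^2^2^D   [D -> 2]
2^2^2^2^2^D => 2^2^2^2^2^2   [D -> 2]

E=>A=>A^D=>A^D^D=>A^D^D^D=>A^D^D^D^D=>A^D^D^D^D^D=>D^D^D^D^D^D=>2^D^D^D^D^D=>2^2^D^D^D^D=>2^2^2^D^D^D=>2^2^2^2^D^D=>2^2^2^2^2^D=>2^2^2^2^2^2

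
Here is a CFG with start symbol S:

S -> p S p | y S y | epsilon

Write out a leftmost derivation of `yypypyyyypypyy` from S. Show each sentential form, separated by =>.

S => ySy => yySyy => yypSpyy => yypySypyy => yypypSpypyy => yypypySypypyy => yypypyySyypypyy => yypypyyyypypyy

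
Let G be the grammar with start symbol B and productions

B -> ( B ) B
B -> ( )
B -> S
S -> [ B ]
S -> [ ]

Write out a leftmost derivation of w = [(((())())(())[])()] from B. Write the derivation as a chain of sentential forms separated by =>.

B => S => [B] => [(B)B] => [((B)B)B] => [(((B)B)B)B] => [(((())B)B)B] => [(((())())B)B] => [(((())())(B)B)B] => [(((())())(())B)B] => [(((())())(())S)B] => [(((())())(())[])B] => [(((())())(())[])()]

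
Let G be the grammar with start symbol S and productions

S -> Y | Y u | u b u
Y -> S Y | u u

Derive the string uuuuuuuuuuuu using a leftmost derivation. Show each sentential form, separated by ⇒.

S⇒Y⇒SY⇒YuY⇒SYuY⇒YYuY⇒SYYuY⇒YuYYuY⇒SYuYYuY⇒YYuYYuY⇒uuYuYYuY⇒uuuuuYYuY⇒uuuuuuuYuY⇒uuuuuuuuuuY⇒uuuuuuuuuuuu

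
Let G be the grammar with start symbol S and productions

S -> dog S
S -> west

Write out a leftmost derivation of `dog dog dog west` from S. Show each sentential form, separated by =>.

S => dog S => dog dog S => dog dog dog S => dog dog dog west

S => dog S   [S -> dog S]
dog S => dog dog S   [S -> dog S]
dog dog S => dog dog dog S   [S -> dog S]
dog dog dog S => dog dog dog west   [S -> west]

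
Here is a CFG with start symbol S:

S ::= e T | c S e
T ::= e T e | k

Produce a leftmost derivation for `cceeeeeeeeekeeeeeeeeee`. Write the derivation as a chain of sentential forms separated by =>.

S => cSe => ccSee => cceTee => cceeTeee => cceeeTeeee => cceeeeTeeeee => cceeeeeTeeeeee => cceeeeeeTeeeeeee => cceeeeeeeTeeeeeeee => cceeeeeeeeTeeeeeeeee => cceeeeeeeeeTeeeeeeeeee => cceeeeeeeeekeeeeeeeeee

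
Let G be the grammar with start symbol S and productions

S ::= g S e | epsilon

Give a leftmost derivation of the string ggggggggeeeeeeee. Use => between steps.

S => gSe => ggSee => gggSeee => ggggSeeee => gggggSeeeee => ggggggSeeeeee => gggggggSeeeeeee => ggggggggSeeeeeeee => ggggggggeeeeeeee

S => gSe   [S ::= g S e]
gSe => ggSee   [S ::= g S e]
ggSee => gggSeee   [S ::= g S e]
gggSeee => ggggSeeee   [S ::= g S e]
ggggSeeee => gggggSeeeee   [S ::= g S e]
gggggSeeeee => ggggggSeeeeee   [S ::= g S e]
ggggggSeeeeee => gggggggSeeeeeee   [S ::= g S e]
gggggggSeeeeeee => ggggggggSeeeeeeee   [S ::= g S e]
ggggggggSeeeeeeee => ggggggggeeeeeeee   [S ::= epsilon]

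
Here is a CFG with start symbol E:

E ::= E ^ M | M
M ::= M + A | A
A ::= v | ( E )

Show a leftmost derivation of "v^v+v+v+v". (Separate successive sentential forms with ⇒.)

E⇒E^M⇒M^M⇒A^M⇒v^M⇒v^M+A⇒v^M+A+A⇒v^M+A+A+A⇒v^A+A+A+A⇒v^v+A+A+A⇒v^v+v+A+A⇒v^v+v+v+A⇒v^v+v+v+v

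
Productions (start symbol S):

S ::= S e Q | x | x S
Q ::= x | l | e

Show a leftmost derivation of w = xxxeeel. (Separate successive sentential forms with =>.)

S=>SeQ=>xSeQ=>xSeQeQ=>xxSeQeQ=>xxxeQeQ=>xxxeeeQ=>xxxeeel

S => SeQ   [S ::= S e Q]
SeQ => xSeQ   [S ::= x S]
xSeQ => xSeQeQ   [S ::= S e Q]
xSeQeQ => xxSeQeQ   [S ::= x S]
xxSeQeQ => xxxeQeQ   [S ::= x]
xxxeQeQ => xxxeeeQ   [Q ::= e]
xxxeeeQ => xxxeeel   [Q ::= l]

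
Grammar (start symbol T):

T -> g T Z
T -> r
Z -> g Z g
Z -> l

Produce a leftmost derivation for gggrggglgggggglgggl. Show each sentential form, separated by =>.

T=>gTZ=>ggTZZ=>gggTZZZ=>gggrZZZ=>gggrgZgZZ=>gggrggZggZZ=>gggrgggZgggZZ=>gggrggglgggZZ=>gggrggglggggZgZ=>gggrggglgggggZggZ=>gggrggglggggggZgggZ=>gggrggglgggggglgggZ=>gggrggglgggggglgggl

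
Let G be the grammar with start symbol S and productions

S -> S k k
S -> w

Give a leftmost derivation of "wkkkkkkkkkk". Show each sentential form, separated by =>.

S => Skk => Skkkk => Skkkkkk => Skkkkkkkk => Skkkkkkkkkk => wkkkkkkkkkk

S => Skk   [S -> S k k]
Skk => Skkkk   [S -> S k k]
Skkkk => Skkkkkk   [S -> S k k]
Skkkkkk => Skkkkkkkk   [S -> S k k]
Skkkkkkkk => Skkkkkkkkkk   [S -> S k k]
Skkkkkkkkkk => wkkkkkkkkkk   [S -> w]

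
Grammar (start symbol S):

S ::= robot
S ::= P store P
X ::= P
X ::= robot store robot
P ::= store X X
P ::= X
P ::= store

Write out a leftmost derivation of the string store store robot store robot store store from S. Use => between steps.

S => P store P => store X X store P => store P X store P => store store X store P => store store robot store robot store P => store store robot store robot store store

S => P store P   [S ::= P store P]
P store P => store X X store P   [P ::= store X X]
store X X store P => store P X store P   [X ::= P]
store P X store P => store store X store P   [P ::= store]
store store X store P => store store robot store robot store P   [X ::= robot store robot]
store store robot store robot store P => store store robot store robot store store   [P ::= store]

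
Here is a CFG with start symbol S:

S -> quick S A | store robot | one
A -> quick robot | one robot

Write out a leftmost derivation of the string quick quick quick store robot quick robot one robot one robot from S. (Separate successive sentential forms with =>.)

S => quick S A => quick quick S A A => quick quick quick S A A A => quick quick quick store robot A A A => quick quick quick store robot quick robot A A => quick quick quick store robot quick robot one robot A => quick quick quick store robot quick robot one robot one robot

S => quick S A   [S -> quick S A]
quick S A => quick quick S A A   [S -> quick S A]
quick quick S A A => quick quick quick S A A A   [S -> quick S A]
quick quick quick S A A A => quick quick quick store robot A A A   [S -> store robot]
quick quick quick store robot A A A => quick quick quick store robot quick robot A A   [A -> quick robot]
quick quick quick store robot quick robot A A => quick quick quick store robot quick robot one robot A   [A -> one robot]
quick quick quick store robot quick robot one robot A => quick quick quick store robot quick robot one robot one robot   [A -> one robot]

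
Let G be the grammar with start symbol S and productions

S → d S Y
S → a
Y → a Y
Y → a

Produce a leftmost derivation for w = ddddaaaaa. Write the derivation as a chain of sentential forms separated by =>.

S=>dSY=>ddSYY=>dddSYYY=>ddddSYYYY=>ddddaYYYY=>ddddaaYYY=>ddddaaaYY=>ddddaaaaY=>ddddaaaaa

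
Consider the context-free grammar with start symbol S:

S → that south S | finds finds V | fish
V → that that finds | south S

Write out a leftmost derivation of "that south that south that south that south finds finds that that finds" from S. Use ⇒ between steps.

S ⇒ that south S ⇒ that south that south S ⇒ that south that south that south S ⇒ that south that south that south that south S ⇒ that south that south that south that south finds finds V ⇒ that south that south that south that south finds finds that that finds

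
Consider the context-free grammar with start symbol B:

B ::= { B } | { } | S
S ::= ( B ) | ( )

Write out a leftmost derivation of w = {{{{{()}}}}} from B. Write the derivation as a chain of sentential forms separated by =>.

B => {B} => {{B}} => {{{B}}} => {{{{B}}}} => {{{{{B}}}}} => {{{{{S}}}}} => {{{{{()}}}}}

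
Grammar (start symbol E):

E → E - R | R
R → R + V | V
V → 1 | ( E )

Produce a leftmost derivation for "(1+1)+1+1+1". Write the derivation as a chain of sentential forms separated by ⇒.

E ⇒ R ⇒ R+V ⇒ R+V+V ⇒ R+V+V+V ⇒ V+V+V+V ⇒ (E)+V+V+V ⇒ (R)+V+V+V ⇒ (R+V)+V+V+V ⇒ (V+V)+V+V+V ⇒ (1+V)+V+V+V ⇒ (1+1)+V+V+V ⇒ (1+1)+1+V+V ⇒ (1+1)+1+1+V ⇒ (1+1)+1+1+1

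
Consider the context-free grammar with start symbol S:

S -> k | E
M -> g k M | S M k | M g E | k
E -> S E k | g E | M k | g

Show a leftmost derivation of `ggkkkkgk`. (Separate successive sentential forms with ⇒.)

S ⇒ E ⇒ SEk ⇒ EEk ⇒ MkEk ⇒ SMkkEk ⇒ EMkkEk ⇒ SEkMkkEk ⇒ EEkMkkEk ⇒ gEkMkkEk ⇒ ggkMkkEk ⇒ ggkkkkEk ⇒ ggkkkkgk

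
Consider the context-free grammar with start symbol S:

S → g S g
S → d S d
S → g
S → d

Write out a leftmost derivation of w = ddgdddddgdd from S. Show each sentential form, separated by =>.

S=>dSd=>ddSdd=>ddgSgdd=>ddgdSdgdd=>ddgddSddgdd=>ddgdddddgdd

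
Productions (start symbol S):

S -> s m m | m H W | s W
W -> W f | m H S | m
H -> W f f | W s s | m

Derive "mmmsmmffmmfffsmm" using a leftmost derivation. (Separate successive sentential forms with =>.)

S => mHW => mWffW => mmHSffW => mmmSffW => mmmsmmffW => mmmsmmffmHS => mmmsmmffmWffS => mmmsmmffmWfffS => mmmsmmffmmfffS => mmmsmmffmmfffsmm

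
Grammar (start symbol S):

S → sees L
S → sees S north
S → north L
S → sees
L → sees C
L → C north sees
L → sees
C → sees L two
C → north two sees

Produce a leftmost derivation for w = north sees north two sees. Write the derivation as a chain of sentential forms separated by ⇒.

S ⇒ north L ⇒ north sees C ⇒ north sees north two sees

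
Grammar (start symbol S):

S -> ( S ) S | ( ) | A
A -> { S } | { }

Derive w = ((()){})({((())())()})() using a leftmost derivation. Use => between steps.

S => (S)S   [S -> ( S ) S]
(S)S => ((S)S)S   [S -> ( S ) S]
((S)S)S => ((())S)S   [S -> ( )]
((())S)S => ((())A)S   [S -> A]
((())A)S => ((()){})S   [A -> { }]
((()){})S => ((()){})(S)S   [S -> ( S ) S]
((()){})(S)S => ((()){})(A)S   [S -> A]
((()){})(A)S => ((()){})({S})S   [A -> { S }]
((()){})({S})S => ((()){})({(S)S})S   [S -> ( S ) S]
((()){})({(S)S})S => ((()){})({((S)S)S})S   [S -> ( S ) S]
((()){})({((S)S)S})S => ((()){})({((())S)S})S   [S -> ( )]
((()){})({((())S)S})S => ((()){})({((())())S})S   [S -> ( )]
((()){})({((())())S})S => ((()){})({((())())()})S   [S -> ( )]
((()){})({((())())()})S => ((()){})({((())())()})()   [S -> ( )]

S=>(S)S=>((S)S)S=>((())S)S=>((())A)S=>((()){})S=>((()){})(S)S=>((()){})(A)S=>((()){})({S})S=>((()){})({(S)S})S=>((()){})({((S)S)S})S=>((()){})({((())S)S})S=>((()){})({((())())S})S=>((()){})({((())())()})S=>((()){})({((())())()})()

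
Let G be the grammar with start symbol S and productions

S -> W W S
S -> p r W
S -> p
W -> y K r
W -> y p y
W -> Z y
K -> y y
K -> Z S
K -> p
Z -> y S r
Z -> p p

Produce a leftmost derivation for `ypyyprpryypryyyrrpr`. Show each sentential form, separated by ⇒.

S⇒WWS⇒ypyWS⇒ypyyKrS⇒ypyyprS⇒ypyyprprW⇒ypyyprpryKr⇒ypyyprpryZSr⇒ypyyprpryySrSr⇒ypyyprpryyprWrSr⇒ypyyprpryypryKrrSr⇒ypyyprpryypryyyrrSr⇒ypyyprpryypryyyrrpr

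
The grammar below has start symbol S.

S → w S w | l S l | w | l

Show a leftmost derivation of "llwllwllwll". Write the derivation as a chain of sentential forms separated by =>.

S=>lSl=>llSll=>llwSwll=>llwlSlwll=>llwllSllwll=>llwllwllwll

S => lSl   [S → l S l]
lSl => llSll   [S → l S l]
llSll => llwSwll   [S → w S w]
llwSwll => llwlSlwll   [S → l S l]
llwlSlwll => llwllSllwll   [S → l S l]
llwllSllwll => llwllwllwll   [S → w]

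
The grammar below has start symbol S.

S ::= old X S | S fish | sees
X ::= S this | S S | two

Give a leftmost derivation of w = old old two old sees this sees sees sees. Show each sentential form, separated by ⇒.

S ⇒ old X S ⇒ old S S S ⇒ old old X S S S ⇒ old old two S S S ⇒ old old two old X S S S ⇒ old old two old S this S S S ⇒ old old two old sees this S S S ⇒ old old two old sees this sees S S ⇒ old old two old sees this sees sees S ⇒ old old two old sees this sees sees sees

S ⇒ old X S   [S ::= old X S]
old X S ⇒ old S S S   [X ::= S S]
old S S S ⇒ old old X S S S   [S ::= old X S]
old old X S S S ⇒ old old two S S S   [X ::= two]
old old two S S S ⇒ old old two old X S S S   [S ::= old X S]
old old two old X S S S ⇒ old old two old S this S S S   [X ::= S this]
old old two old S this S S S ⇒ old old two old sees this S S S   [S ::= sees]
old old two old sees this S S S ⇒ old old two old sees this sees S S   [S ::= sees]
old old two old sees this sees S S ⇒ old old two old sees this sees sees S   [S ::= sees]
old old two old sees this sees sees S ⇒ old old two old sees this sees sees sees   [S ::= sees]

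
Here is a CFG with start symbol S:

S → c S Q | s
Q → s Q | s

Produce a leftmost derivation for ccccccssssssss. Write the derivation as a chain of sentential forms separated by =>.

S => cSQ => ccSQQ => cccSQQQ => ccccSQQQQ => cccccSQQQQQ => ccccccSQQQQQQ => ccccccsQQQQQQ => ccccccssQQQQQQ => ccccccsssQQQQQ => ccccccssssQQQQ => ccccccsssssQQQ => ccccccssssssQQ => ccccccsssssssQ => ccccccssssssss

S => cSQ   [S → c S Q]
cSQ => ccSQQ   [S → c S Q]
ccSQQ => cccSQQQ   [S → c S Q]
cccSQQQ => ccccSQQQQ   [S → c S Q]
ccccSQQQQ => cccccSQQQQQ   [S → c S Q]
cccccSQQQQQ => ccccccSQQQQQQ   [S → c S Q]
ccccccSQQQQQQ => ccccccsQQQQQQ   [S → s]
ccccccsQQQQQQ => ccccccssQQQQQQ   [Q → s Q]
ccccccssQQQQQQ => ccccccsssQQQQQ   [Q → s]
ccccccsssQQQQQ => ccccccssssQQQQ   [Q → s]
ccccccssssQQQQ => ccccccsssssQQQ   [Q → s]
ccccccsssssQQQ => ccccccssssssQQ   [Q → s]
ccccccssssssQQ => ccccccsssssssQ   [Q → s]
ccccccsssssssQ => ccccccssssssss   [Q → s]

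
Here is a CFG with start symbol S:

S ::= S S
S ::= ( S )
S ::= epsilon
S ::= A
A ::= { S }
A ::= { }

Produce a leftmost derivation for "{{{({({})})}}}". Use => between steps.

S => A   [S ::= A]
A => {S}   [A ::= { S }]
{S} => {A}   [S ::= A]
{A} => {{S}}   [A ::= { S }]
{{S}} => {{A}}   [S ::= A]
{{A}} => {{{S}}}   [A ::= { S }]
{{{S}}} => {{{(S)}}}   [S ::= ( S )]
{{{(S)}}} => {{{(A)}}}   [S ::= A]
{{{(A)}}} => {{{({S})}}}   [A ::= { S }]
{{{({S})}}} => {{{({(S)})}}}   [S ::= ( S )]
{{{({(S)})}}} => {{{({(A)})}}}   [S ::= A]
{{{({(A)})}}} => {{{({({})})}}}   [A ::= { }]

S => A => {S} => {A} => {{S}} => {{A}} => {{{S}}} => {{{(S)}}} => {{{(A)}}} => {{{({S})}}} => {{{({(S)})}}} => {{{({(A)})}}} => {{{({({})})}}}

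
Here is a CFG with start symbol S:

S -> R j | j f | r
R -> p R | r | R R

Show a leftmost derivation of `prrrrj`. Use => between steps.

S => Rj   [S -> R j]
Rj => RRj   [R -> R R]
RRj => RRRj   [R -> R R]
RRRj => RRRRj   [R -> R R]
RRRRj => pRRRRj   [R -> p R]
pRRRRj => prRRRj   [R -> r]
prRRRj => prrRRj   [R -> r]
prrRRj => prrrRj   [R -> r]
prrrRj => prrrrj   [R -> r]

S => Rj => RRj => RRRj => RRRRj => pRRRRj => prRRRj => prrRRj => prrrRj => prrrrj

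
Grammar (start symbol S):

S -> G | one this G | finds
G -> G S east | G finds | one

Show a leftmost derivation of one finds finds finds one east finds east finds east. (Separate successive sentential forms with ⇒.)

S ⇒ G ⇒ G S east ⇒ G S east S east ⇒ G S east S east S east ⇒ G finds S east S east S east ⇒ G finds finds S east S east S east ⇒ G finds finds finds S east S east S east ⇒ one finds finds finds S east S east S east ⇒ one finds finds finds G east S east S east ⇒ one finds finds finds one east S east S east ⇒ one finds finds finds one east finds east S east ⇒ one finds finds finds one east finds east finds east

S ⇒ G   [S -> G]
G ⇒ G S east   [G -> G S east]
G S east ⇒ G S east S east   [G -> G S east]
G S east S east ⇒ G S east S east S east   [G -> G S east]
G S east S east S east ⇒ G finds S east S east S east   [G -> G finds]
G finds S east S east S east ⇒ G finds finds S east S east S east   [G -> G finds]
G finds finds S east S east S east ⇒ G finds finds finds S east S east S east   [G -> G finds]
G finds finds finds S east S east S east ⇒ one finds finds finds S east S east S east   [G -> one]
one finds finds finds S east S east S east ⇒ one finds finds finds G east S east S east   [S -> G]
one finds finds finds G east S east S east ⇒ one finds finds finds one east S east S east   [G -> one]
one finds finds finds one east S east S east ⇒ one finds finds finds one east finds east S east   [S -> finds]
one finds finds finds one east finds east S east ⇒ one finds finds finds one east finds east finds east   [S -> finds]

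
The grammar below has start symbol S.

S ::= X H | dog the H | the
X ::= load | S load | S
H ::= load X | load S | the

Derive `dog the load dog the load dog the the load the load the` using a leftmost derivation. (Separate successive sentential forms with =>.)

S => X H   [S ::= X H]
X H => S load H   [X ::= S load]
S load H => X H load H   [S ::= X H]
X H load H => S H load H   [X ::= S]
S H load H => dog the H H load H   [S ::= dog the H]
dog the H H load H => dog the load X H load H   [H ::= load X]
dog the load X H load H => dog the load S H load H   [X ::= S]
dog the load S H load H => dog the load dog the H H load H   [S ::= dog the H]
dog the load dog the H H load H => dog the load dog the load X H load H   [H ::= load X]
dog the load dog the load X H load H => dog the load dog the load S load H load H   [X ::= S load]
dog the load dog the load S load H load H => dog the load dog the load dog the H load H load H   [S ::= dog the H]
dog the load dog the load dog the H load H load H => dog the load dog the load dog the the load H load H   [H ::= the]
dog the load dog the load dog the the load H load H => dog the load dog the load dog the the load the load H   [H ::= the]
dog the load dog the load dog the the load the load H => dog the load dog the load dog the the load the load the   [H ::= the]

S => X H => S load H => X H load H => S H load H => dog the H H load H => dog the load X H load H => dog the load S H load H => dog the load dog the H H load H => dog the load dog the load X H load H => dog the load dog the load S load H load H => dog the load dog the load dog the H load H load H => dog the load dog the load dog the the load H load H => dog the load dog the load dog the the load the load H => dog the load dog the load dog the the load the load the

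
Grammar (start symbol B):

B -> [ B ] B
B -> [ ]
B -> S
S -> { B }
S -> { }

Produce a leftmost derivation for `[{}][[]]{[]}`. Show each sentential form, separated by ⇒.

B ⇒ [B]B   [B -> [ B ] B]
[B]B ⇒ [S]B   [B -> S]
[S]B ⇒ [{}]B   [S -> { }]
[{}]B ⇒ [{}][B]B   [B -> [ B ] B]
[{}][B]B ⇒ [{}][[]]B   [B -> [ ]]
[{}][[]]B ⇒ [{}][[]]S   [B -> S]
[{}][[]]S ⇒ [{}][[]]{B}   [S -> { B }]
[{}][[]]{B} ⇒ [{}][[]]{[]}   [B -> [ ]]

B ⇒ [B]B ⇒ [S]B ⇒ [{}]B ⇒ [{}][B]B ⇒ [{}][[]]B ⇒ [{}][[]]S ⇒ [{}][[]]{B} ⇒ [{}][[]]{[]}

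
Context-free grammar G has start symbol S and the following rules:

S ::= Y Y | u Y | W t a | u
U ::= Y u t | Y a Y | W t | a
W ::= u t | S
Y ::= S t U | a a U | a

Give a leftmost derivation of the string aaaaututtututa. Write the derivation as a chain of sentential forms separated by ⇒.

S ⇒ YY ⇒ aaUY ⇒ aaYutY ⇒ aaaaUutY ⇒ aaaaYututY ⇒ aaaaStUututY ⇒ aaaautUututY ⇒ aaaautWtututY ⇒ aaaaututtututY ⇒ aaaaututtututa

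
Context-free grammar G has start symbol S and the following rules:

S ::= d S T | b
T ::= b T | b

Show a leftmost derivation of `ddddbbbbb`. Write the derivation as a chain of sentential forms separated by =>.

S => dST => ddSTT => dddSTTT => ddddSTTTT => ddddbTTTT => ddddbbTTT => ddddbbbTT => ddddbbbbT => ddddbbbbb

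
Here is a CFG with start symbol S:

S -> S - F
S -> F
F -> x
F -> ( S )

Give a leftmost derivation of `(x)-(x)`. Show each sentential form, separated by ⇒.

S ⇒ S-F   [S -> S - F]
S-F ⇒ F-F   [S -> F]
F-F ⇒ (S)-F   [F -> ( S )]
(S)-F ⇒ (F)-F   [S -> F]
(F)-F ⇒ (x)-F   [F -> x]
(x)-F ⇒ (x)-(S)   [F -> ( S )]
(x)-(S) ⇒ (x)-(F)   [S -> F]
(x)-(F) ⇒ (x)-(x)   [F -> x]

S ⇒ S-F ⇒ F-F ⇒ (S)-F ⇒ (F)-F ⇒ (x)-F ⇒ (x)-(S) ⇒ (x)-(F) ⇒ (x)-(x)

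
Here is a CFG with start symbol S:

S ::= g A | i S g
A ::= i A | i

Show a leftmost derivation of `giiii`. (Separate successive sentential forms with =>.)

S => gA => giA => giiA => giiiA => giiii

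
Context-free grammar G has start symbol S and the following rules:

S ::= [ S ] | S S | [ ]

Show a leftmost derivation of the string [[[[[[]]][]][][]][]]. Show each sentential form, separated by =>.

S => [S] => [SS] => [[S]S] => [[SS]S] => [[SSS]S] => [[[S]SS]S] => [[[SS]SS]S] => [[[[S]S]SS]S] => [[[[[S]]S]SS]S] => [[[[[[]]]S]SS]S] => [[[[[[]]][]]SS]S] => [[[[[[]]][]][]S]S] => [[[[[[]]][]][][]]S] => [[[[[[]]][]][][]][]]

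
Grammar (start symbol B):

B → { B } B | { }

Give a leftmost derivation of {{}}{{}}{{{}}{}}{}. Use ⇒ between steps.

B ⇒ {B}B ⇒ {{}}B ⇒ {{}}{B}B ⇒ {{}}{{}}B ⇒ {{}}{{}}{B}B ⇒ {{}}{{}}{{B}B}B ⇒ {{}}{{}}{{{}}B}B ⇒ {{}}{{}}{{{}}{}}B ⇒ {{}}{{}}{{{}}{}}{}

B ⇒ {B}B   [B → { B } B]
{B}B ⇒ {{}}B   [B → { }]
{{}}B ⇒ {{}}{B}B   [B → { B } B]
{{}}{B}B ⇒ {{}}{{}}B   [B → { }]
{{}}{{}}B ⇒ {{}}{{}}{B}B   [B → { B } B]
{{}}{{}}{B}B ⇒ {{}}{{}}{{B}B}B   [B → { B } B]
{{}}{{}}{{B}B}B ⇒ {{}}{{}}{{{}}B}B   [B → { }]
{{}}{{}}{{{}}B}B ⇒ {{}}{{}}{{{}}{}}B   [B → { }]
{{}}{{}}{{{}}{}}B ⇒ {{}}{{}}{{{}}{}}{}   [B → { }]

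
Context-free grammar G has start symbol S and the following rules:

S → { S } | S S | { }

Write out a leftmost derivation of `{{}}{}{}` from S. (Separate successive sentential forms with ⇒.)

S⇒SS⇒{S}S⇒{{}}S⇒{{}}SS⇒{{}}{}S⇒{{}}{}{}

S ⇒ SS   [S → S S]
SS ⇒ {S}S   [S → { S }]
{S}S ⇒ {{}}S   [S → { }]
{{}}S ⇒ {{}}SS   [S → S S]
{{}}SS ⇒ {{}}{}S   [S → { }]
{{}}{}S ⇒ {{}}{}{}   [S → { }]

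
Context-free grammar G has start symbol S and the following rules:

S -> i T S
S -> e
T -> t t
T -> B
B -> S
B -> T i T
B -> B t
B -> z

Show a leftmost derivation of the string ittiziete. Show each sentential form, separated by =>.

S => iTS   [S -> i T S]
iTS => ittS   [T -> t t]
ittS => ittiTS   [S -> i T S]
ittiTS => ittiBS   [T -> B]
ittiBS => ittizS   [B -> z]
ittizS => ittiziTS   [S -> i T S]
ittiziTS => ittiziBS   [T -> B]
ittiziBS => ittiziBtS   [B -> B t]
ittiziBtS => ittiziStS   [B -> S]
ittiziStS => ittizietS   [S -> e]
ittizietS => ittiziete   [S -> e]

S => iTS => ittS => ittiTS => ittiBS => ittizS => ittiziTS => ittiziBS => ittiziBtS => ittiziStS => ittizietS => ittiziete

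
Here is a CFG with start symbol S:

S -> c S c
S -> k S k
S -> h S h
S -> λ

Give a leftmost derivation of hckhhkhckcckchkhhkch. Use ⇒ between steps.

S ⇒ hSh ⇒ hcSch ⇒ hckSkch ⇒ hckhShkch ⇒ hckhhShhkch ⇒ hckhhkSkhhkch ⇒ hckhhkhShkhhkch ⇒ hckhhkhcSchkhhkch ⇒ hckhhkhckSkchkhhkch ⇒ hckhhkhckcSckchkhhkch ⇒ hckhhkhckcckchkhhkch

S ⇒ hSh   [S -> h S h]
hSh ⇒ hcSch   [S -> c S c]
hcSch ⇒ hckSkch   [S -> k S k]
hckSkch ⇒ hckhShkch   [S -> h S h]
hckhShkch ⇒ hckhhShhkch   [S -> h S h]
hckhhShhkch ⇒ hckhhkSkhhkch   [S -> k S k]
hckhhkSkhhkch ⇒ hckhhkhShkhhkch   [S -> h S h]
hckhhkhShkhhkch ⇒ hckhhkhcSchkhhkch   [S -> c S c]
hckhhkhcSchkhhkch ⇒ hckhhkhckSkchkhhkch   [S -> k S k]
hckhhkhckSkchkhhkch ⇒ hckhhkhckcSckchkhhkch   [S -> c S c]
hckhhkhckcSckchkhhkch ⇒ hckhhkhckcckchkhhkch   [S -> λ]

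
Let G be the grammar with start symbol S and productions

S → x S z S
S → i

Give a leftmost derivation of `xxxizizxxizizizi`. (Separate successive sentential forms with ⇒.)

S ⇒ xSzS ⇒ xxSzSzS ⇒ xxxSzSzSzS ⇒ xxxizSzSzS ⇒ xxxizizSzS ⇒ xxxizizxSzSzS ⇒ xxxizizxxSzSzSzS ⇒ xxxizizxxizSzSzS ⇒ xxxizizxxizizSzS ⇒ xxxizizxxizizizS ⇒ xxxizizxxizizizi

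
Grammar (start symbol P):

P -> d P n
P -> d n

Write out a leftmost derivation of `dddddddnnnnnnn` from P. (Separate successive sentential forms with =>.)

P => dPn => ddPnn => dddPnnn => ddddPnnnn => dddddPnnnnn => ddddddPnnnnnn => dddddddnnnnnnn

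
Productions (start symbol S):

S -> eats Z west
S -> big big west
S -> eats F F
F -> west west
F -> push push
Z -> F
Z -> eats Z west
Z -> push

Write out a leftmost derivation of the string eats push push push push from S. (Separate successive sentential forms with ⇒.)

S ⇒ eats F F ⇒ eats push push F ⇒ eats push push push push

S ⇒ eats F F   [S -> eats F F]
eats F F ⇒ eats push push F   [F -> push push]
eats push push F ⇒ eats push push push push   [F -> push push]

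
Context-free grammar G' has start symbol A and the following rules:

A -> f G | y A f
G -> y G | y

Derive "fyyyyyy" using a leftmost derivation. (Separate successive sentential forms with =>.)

A=>fG=>fyG=>fyyG=>fyyyG=>fyyyyG=>fyyyyyG=>fyyyyyy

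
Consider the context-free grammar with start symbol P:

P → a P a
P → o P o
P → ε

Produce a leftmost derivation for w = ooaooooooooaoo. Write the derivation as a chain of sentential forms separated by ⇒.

P⇒oPo⇒ooPoo⇒ooaPaoo⇒ooaoPoaoo⇒ooaooPooaoo⇒ooaoooPoooaoo⇒ooaooooPooooaoo⇒ooaooooooooaoo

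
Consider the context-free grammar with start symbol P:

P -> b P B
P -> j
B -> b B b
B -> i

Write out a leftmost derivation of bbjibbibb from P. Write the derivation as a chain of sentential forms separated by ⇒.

P ⇒ bPB ⇒ bbPBB ⇒ bbjBB ⇒ bbjiB ⇒ bbjibBb ⇒ bbjibbBbb ⇒ bbjibbibb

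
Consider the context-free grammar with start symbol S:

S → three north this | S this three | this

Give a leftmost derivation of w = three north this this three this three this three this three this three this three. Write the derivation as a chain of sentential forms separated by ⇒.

S ⇒ S this three ⇒ S this three this three ⇒ S this three this three this three ⇒ S this three this three this three this three ⇒ S this three this three this three this three this three ⇒ S this three this three this three this three this three this three ⇒ three north this this three this three this three this three this three this three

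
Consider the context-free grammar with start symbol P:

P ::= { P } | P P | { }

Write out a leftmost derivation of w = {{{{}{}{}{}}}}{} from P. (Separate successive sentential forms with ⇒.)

P ⇒ PP   [P ::= P P]
PP ⇒ {P}P   [P ::= { P }]
{P}P ⇒ {{P}}P   [P ::= { P }]
{{P}}P ⇒ {{{P}}}P   [P ::= { P }]
{{{P}}}P ⇒ {{{PP}}}P   [P ::= P P]
{{{PP}}}P ⇒ {{{PPP}}}P   [P ::= P P]
{{{PPP}}}P ⇒ {{{PPPP}}}P   [P ::= P P]
{{{PPPP}}}P ⇒ {{{{}PPP}}}P   [P ::= { }]
{{{{}PPP}}}P ⇒ {{{{}{}PP}}}P   [P ::= { }]
{{{{}{}PP}}}P ⇒ {{{{}{}{}P}}}P   [P ::= { }]
{{{{}{}{}P}}}P ⇒ {{{{}{}{}{}}}}P   [P ::= { }]
{{{{}{}{}{}}}}P ⇒ {{{{}{}{}{}}}}{}   [P ::= { }]

P ⇒ PP ⇒ {P}P ⇒ {{P}}P ⇒ {{{P}}}P ⇒ {{{PP}}}P ⇒ {{{PPP}}}P ⇒ {{{PPPP}}}P ⇒ {{{{}PPP}}}P ⇒ {{{{}{}PP}}}P ⇒ {{{{}{}{}P}}}P ⇒ {{{{}{}{}{}}}}P ⇒ {{{{}{}{}{}}}}{}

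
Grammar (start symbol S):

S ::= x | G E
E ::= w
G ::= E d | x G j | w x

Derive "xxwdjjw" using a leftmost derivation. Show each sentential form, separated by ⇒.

S ⇒ GE   [S ::= G E]
GE ⇒ xGjE   [G ::= x G j]
xGjE ⇒ xxGjjE   [G ::= x G j]
xxGjjE ⇒ xxEdjjE   [G ::= E d]
xxEdjjE ⇒ xxwdjjE   [E ::= w]
xxwdjjE ⇒ xxwdjjw   [E ::= w]

S⇒GE⇒xGjE⇒xxGjjE⇒xxEdjjE⇒xxwdjjE⇒xxwdjjw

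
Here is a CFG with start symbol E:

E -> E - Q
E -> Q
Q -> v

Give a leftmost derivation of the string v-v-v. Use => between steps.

E => E-Q => E-Q-Q => Q-Q-Q => v-Q-Q => v-v-Q => v-v-v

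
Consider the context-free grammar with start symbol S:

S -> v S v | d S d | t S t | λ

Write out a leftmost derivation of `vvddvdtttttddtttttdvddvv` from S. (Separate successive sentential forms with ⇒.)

S ⇒ vSv ⇒ vvSvv ⇒ vvdSdvv ⇒ vvddSddvv ⇒ vvddvSvddvv ⇒ vvddvdSdvddvv ⇒ vvddvdtStdvddvv ⇒ vvddvdttSttdvddvv ⇒ vvddvdtttStttdvddvv ⇒ vvddvdttttSttttdvddvv ⇒ vvddvdtttttStttttdvddvv ⇒ vvddvdtttttdSdtttttdvddvv ⇒ vvddvdtttttddtttttdvddvv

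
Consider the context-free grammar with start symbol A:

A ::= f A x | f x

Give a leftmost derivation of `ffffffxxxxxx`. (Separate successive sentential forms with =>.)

A => fAx => ffAxx => fffAxxx => ffffAxxxx => fffffAxxxxx => ffffffxxxxxx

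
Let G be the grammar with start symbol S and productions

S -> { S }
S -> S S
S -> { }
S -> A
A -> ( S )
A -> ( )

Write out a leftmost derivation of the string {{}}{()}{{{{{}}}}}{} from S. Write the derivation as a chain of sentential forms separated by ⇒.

S ⇒ SS   [S -> S S]
SS ⇒ SSS   [S -> S S]
SSS ⇒ {S}SS   [S -> { S }]
{S}SS ⇒ {{}}SS   [S -> { }]
{{}}SS ⇒ {{}}{S}S   [S -> { S }]
{{}}{S}S ⇒ {{}}{A}S   [S -> A]
{{}}{A}S ⇒ {{}}{()}S   [A -> ( )]
{{}}{()}S ⇒ {{}}{()}SS   [S -> S S]
{{}}{()}SS ⇒ {{}}{()}{S}S   [S -> { S }]
{{}}{()}{S}S ⇒ {{}}{()}{{S}}S   [S -> { S }]
{{}}{()}{{S}}S ⇒ {{}}{()}{{{S}}}S   [S -> { S }]
{{}}{()}{{{S}}}S ⇒ {{}}{()}{{{{S}}}}S   [S -> { S }]
{{}}{()}{{{{S}}}}S ⇒ {{}}{()}{{{{{}}}}}S   [S -> { }]
{{}}{()}{{{{{}}}}}S ⇒ {{}}{()}{{{{{}}}}}{}   [S -> { }]

S ⇒ SS ⇒ SSS ⇒ {S}SS ⇒ {{}}SS ⇒ {{}}{S}S ⇒ {{}}{A}S ⇒ {{}}{()}S ⇒ {{}}{()}SS ⇒ {{}}{()}{S}S ⇒ {{}}{()}{{S}}S ⇒ {{}}{()}{{{S}}}S ⇒ {{}}{()}{{{{S}}}}S ⇒ {{}}{()}{{{{{}}}}}S ⇒ {{}}{()}{{{{{}}}}}{}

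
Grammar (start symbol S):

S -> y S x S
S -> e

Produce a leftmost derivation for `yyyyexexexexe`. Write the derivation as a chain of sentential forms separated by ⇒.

S ⇒ ySxS   [S -> y S x S]
ySxS ⇒ yySxSxS   [S -> y S x S]
yySxSxS ⇒ yyySxSxSxS   [S -> y S x S]
yyySxSxSxS ⇒ yyyySxSxSxSxS   [S -> y S x S]
yyyySxSxSxSxS ⇒ yyyyexSxSxSxS   [S -> e]
yyyyexSxSxSxS ⇒ yyyyexexSxSxS   [S -> e]
yyyyexexSxSxS ⇒ yyyyexexexSxS   [S -> e]
yyyyexexexSxS ⇒ yyyyexexexexS   [S -> e]
yyyyexexexexS ⇒ yyyyexexexexe   [S -> e]

S ⇒ ySxS ⇒ yySxSxS ⇒ yyySxSxSxS ⇒ yyyySxSxSxSxS ⇒ yyyyexSxSxSxS ⇒ yyyyexexSxSxS ⇒ yyyyexexexSxS ⇒ yyyyexexexexS ⇒ yyyyexexexexe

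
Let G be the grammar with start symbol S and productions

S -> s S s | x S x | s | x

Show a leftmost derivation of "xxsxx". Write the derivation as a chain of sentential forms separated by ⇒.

S ⇒ xSx ⇒ xxSxx ⇒ xxsxx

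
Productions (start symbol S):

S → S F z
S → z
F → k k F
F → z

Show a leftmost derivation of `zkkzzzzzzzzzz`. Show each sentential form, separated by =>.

S => SFz => SFzFz => SFzFzFz => SFzFzFzFz => SFzFzFzFzFz => zFzFzFzFzFz => zkkFzFzFzFzFz => zkkzzFzFzFzFz => zkkzzzzFzFzFz => zkkzzzzzzFzFz => zkkzzzzzzzzFz => zkkzzzzzzzzzz

S => SFz   [S → S F z]
SFz => SFzFz   [S → S F z]
SFzFz => SFzFzFz   [S → S F z]
SFzFzFz => SFzFzFzFz   [S → S F z]
SFzFzFzFz => SFzFzFzFzFz   [S → S F z]
SFzFzFzFzFz => zFzFzFzFzFz   [S → z]
zFzFzFzFzFz => zkkFzFzFzFzFz   [F → k k F]
zkkFzFzFzFzFz => zkkzzFzFzFzFz   [F → z]
zkkzzFzFzFzFz => zkkzzzzFzFzFz   [F → z]
zkkzzzzFzFzFz => zkkzzzzzzFzFz   [F → z]
zkkzzzzzzFzFz => zkkzzzzzzzzFz   [F → z]
zkkzzzzzzzzFz => zkkzzzzzzzzzz   [F → z]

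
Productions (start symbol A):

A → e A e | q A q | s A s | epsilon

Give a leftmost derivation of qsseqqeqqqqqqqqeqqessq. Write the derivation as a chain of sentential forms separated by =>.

A => qAq => qsAsq => qssAssq => qsseAessq => qsseqAqessq => qsseqqAqqessq => qsseqqeAeqqessq => qsseqqeqAqeqqessq => qsseqqeqqAqqeqqessq => qsseqqeqqqAqqqeqqessq => qsseqqeqqqqAqqqqeqqessq => qsseqqeqqqqqqqqeqqessq

A => qAq   [A → q A q]
qAq => qsAsq   [A → s A s]
qsAsq => qssAssq   [A → s A s]
qssAssq => qsseAessq   [A → e A e]
qsseAessq => qsseqAqessq   [A → q A q]
qsseqAqessq => qsseqqAqqessq   [A → q A q]
qsseqqAqqessq => qsseqqeAeqqessq   [A → e A e]
qsseqqeAeqqessq => qsseqqeqAqeqqessq   [A → q A q]
qsseqqeqAqeqqessq => qsseqqeqqAqqeqqessq   [A → q A q]
qsseqqeqqAqqeqqessq => qsseqqeqqqAqqqeqqessq   [A → q A q]
qsseqqeqqqAqqqeqqessq => qsseqqeqqqqAqqqqeqqessq   [A → q A q]
qsseqqeqqqqAqqqqeqqessq => qsseqqeqqqqqqqqeqqessq   [A → epsilon]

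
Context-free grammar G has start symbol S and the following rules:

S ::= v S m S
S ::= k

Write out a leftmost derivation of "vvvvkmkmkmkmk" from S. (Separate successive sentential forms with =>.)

S => vSmS => vvSmSmS => vvvSmSmSmS => vvvvSmSmSmSmS => vvvvkmSmSmSmS => vvvvkmkmSmSmS => vvvvkmkmkmSmS => vvvvkmkmkmkmS => vvvvkmkmkmkmk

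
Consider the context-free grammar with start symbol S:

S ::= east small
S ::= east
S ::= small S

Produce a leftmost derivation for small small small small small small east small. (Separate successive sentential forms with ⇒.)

S ⇒ small S ⇒ small small S ⇒ small small small S ⇒ small small small small S ⇒ small small small small small S ⇒ small small small small small small S ⇒ small small small small small small east small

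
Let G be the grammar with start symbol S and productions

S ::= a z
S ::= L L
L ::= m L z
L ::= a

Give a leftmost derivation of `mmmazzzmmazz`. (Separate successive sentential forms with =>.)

S=>LL=>mLzL=>mmLzzL=>mmmLzzzL=>mmmazzzL=>mmmazzzmLz=>mmmazzzmmLzz=>mmmazzzmmazz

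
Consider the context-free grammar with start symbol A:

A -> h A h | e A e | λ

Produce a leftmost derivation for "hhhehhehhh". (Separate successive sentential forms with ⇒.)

A ⇒ hAh ⇒ hhAhh ⇒ hhhAhhh ⇒ hhheAehhh ⇒ hhhehAhehhh ⇒ hhhehhehhh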